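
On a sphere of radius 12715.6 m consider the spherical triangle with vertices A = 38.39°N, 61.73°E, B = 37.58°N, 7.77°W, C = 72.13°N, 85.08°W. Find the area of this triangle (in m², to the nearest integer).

75236253 m²

Side lengths (central angles): a = 0.8843, b = 1.1704, c = 0.9319 rad; semiperimeter s = 1.4933.
By l'Huilier's theorem, tan(E/4) = √[tan(s/2) tan((s−a)/2) tan((s−b)/2) tan((s−c)/2)], giving spherical excess E = 0.4653 rad.
Area = E·R² = 0.4653 × (12715.6)² ≈ 75236253 m².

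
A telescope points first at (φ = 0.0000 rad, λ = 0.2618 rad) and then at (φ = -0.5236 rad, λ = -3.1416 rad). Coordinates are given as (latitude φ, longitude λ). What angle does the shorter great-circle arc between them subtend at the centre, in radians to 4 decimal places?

With latitudes φ₁ = 0.000°, φ₂ = -30.000° and longitude difference Δλ = 165.000°:
cos c = sin φ₁ sin φ₂ + cos φ₁ cos φ₂ cos Δλ = (0.0000)(-0.5000) + (1.0000)(0.8660)(-0.9659) = -0.83651,
so c = arccos(-0.83651) = 2.56169 rad.
So the angular separation is 2.5617 rad.

2.5617 rad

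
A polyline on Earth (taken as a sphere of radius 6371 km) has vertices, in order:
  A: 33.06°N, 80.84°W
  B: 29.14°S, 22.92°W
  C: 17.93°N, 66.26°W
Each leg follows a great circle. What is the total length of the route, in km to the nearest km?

Leg A→B: central angle 1.4473 rad, distance 9221.0 km.
Leg B→C: central angle 1.0990 rad, distance 7001.8 km.
Total: 9221.0 + 7001.8 ≈ 16223 km.

16223 km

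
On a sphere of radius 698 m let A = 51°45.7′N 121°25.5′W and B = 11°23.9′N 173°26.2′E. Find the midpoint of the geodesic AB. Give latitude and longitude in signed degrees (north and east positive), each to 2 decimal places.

35.83°, -162.21°

Central angle δ = 1.1480 rad. Interpolating on the sphere with fraction f = 0.5:
P = [sin((1−f)δ)·A + sin(fδ)·B] / sin δ = 0.5954·A + 0.5954·B in Cartesian coordinates,
giving P = (-0.7720, -0.2478, 0.5853), i.e. latitude 35.83°, longitude -162.21°.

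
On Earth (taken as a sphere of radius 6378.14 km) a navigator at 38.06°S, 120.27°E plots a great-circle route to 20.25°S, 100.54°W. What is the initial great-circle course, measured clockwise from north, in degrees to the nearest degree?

139°

Δλ = 139.190° = 2.4293 rad.
y = sin Δλ · cos φ₂ = (0.6536)(0.9382) = 0.6132
x = cos φ₁ sin φ₂ − sin φ₁ cos φ₂ cos Δλ = (0.7874)(-0.3461) − (-0.6165)(0.9382)(-0.7569) = -0.7103
θ = atan2(y, x) = 139.20°, so the bearing is 139°.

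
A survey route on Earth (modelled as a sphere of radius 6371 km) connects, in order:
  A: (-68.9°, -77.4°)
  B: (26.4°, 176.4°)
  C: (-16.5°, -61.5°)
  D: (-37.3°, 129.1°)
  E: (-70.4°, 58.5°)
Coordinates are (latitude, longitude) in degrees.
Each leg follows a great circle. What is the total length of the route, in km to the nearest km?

Leg A→B: central angle 2.0999 rad, distance 13378.7 km.
Leg B→C: central angle 2.1928 rad, distance 13970.3 km.
Leg C→D: central angle 2.1866 rad, distance 13930.6 km.
Leg D→E: central angle 0.8506 rad, distance 5419.4 km.
Total: 13378.7 + 13970.3 + 13930.6 + 5419.4 ≈ 46699 km.

46699 km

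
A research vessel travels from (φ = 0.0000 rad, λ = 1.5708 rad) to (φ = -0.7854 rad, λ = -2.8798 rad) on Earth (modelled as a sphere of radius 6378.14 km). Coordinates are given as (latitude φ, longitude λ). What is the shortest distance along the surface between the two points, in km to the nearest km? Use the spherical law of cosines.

11193 km

With latitudes φ₁ = 0.000°, φ₂ = -45.000° and longitude difference Δλ = 104.999°:
cos c = sin φ₁ sin φ₂ + cos φ₁ cos φ₂ cos Δλ = (0.0000)(-0.7071) + (1.0000)(0.7071)(-0.2588) = -0.18301,
so c = arccos(-0.18301) = 1.75484 rad.
Distance = R·c = 6378.14 × 1.7548 ≈ 11193 km.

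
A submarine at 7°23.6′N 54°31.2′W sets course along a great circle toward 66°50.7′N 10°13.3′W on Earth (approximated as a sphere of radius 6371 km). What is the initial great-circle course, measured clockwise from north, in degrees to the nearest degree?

17°

Δλ = 44.298° = 0.7732 rad.
y = sin Δλ · cos φ₂ = (0.6984)(0.3932) = 0.2746
x = cos φ₁ sin φ₂ − sin φ₁ cos φ₂ cos Δλ = (0.9917)(0.9194) − (0.1287)(0.3932)(0.7157) = 0.8756
θ = atan2(y, x) = 17.41°, so the bearing is 17°.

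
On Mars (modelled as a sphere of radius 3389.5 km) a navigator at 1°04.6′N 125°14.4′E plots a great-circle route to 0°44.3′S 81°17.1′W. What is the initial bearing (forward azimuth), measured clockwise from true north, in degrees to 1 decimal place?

89.5°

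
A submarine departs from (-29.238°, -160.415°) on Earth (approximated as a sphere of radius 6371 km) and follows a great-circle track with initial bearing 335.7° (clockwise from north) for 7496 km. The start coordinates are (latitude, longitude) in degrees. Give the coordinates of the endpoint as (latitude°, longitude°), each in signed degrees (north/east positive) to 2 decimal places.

33.14°, 172.60°

Angular distance δ = d/R = 7496/6371 = 1.17658 rad; initial bearing θ = 5.8591 rad.
sin φ₂ = sin φ₁ cos δ + cos φ₁ sin δ cos θ = (-0.4884)(0.3841) + (0.8726)(0.9233)(0.9114) = 0.5467, so φ₂ = 33.14°.
Δλ = atan2(sin θ sin δ cos φ₁, cos δ − sin φ₁ sin φ₂) = atan2(-0.3315, 0.6511) = -26.985°.
λ₂ = -160.415° − 26.985° = -187.40° → 172.60° after wrapping to (−180°, 180°].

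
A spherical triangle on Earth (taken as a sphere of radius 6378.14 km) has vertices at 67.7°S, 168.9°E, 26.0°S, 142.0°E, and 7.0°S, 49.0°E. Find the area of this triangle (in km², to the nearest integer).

Side lengths (central angles): a = 1.5641, b = 1.6459, c = 0.7817 rad; semiperimeter s = 1.9958.
By l'Huilier's theorem, tan(E/4) = √[tan(s/2) tan((s−a)/2) tan((s−b)/2) tan((s−c)/2)], giving spherical excess E = 0.8061 rad.
Area = E·R² = 0.8061 × (6378.14)² ≈ 32792904 km².

32792904 km²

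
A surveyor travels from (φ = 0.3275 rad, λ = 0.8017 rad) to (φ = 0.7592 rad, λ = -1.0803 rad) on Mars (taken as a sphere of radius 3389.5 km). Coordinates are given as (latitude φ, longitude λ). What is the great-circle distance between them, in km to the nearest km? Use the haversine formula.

In radians: φ₁ = 0.3275, φ₂ = 0.7592, Δλ = -107.831° = -1.8820 rad.
Haversine: a = sin²(Δφ/2) + cos φ₁ cos φ₂ sin²(Δλ/2) = 0.0459 + (0.9468)(0.7254)(0.6531) = 0.49444.
Central angle c = 2·arcsin(√a) = 1.55968 rad.
Distance = R·c = 3389.5 × 1.5597 ≈ 5287 km.

5287 km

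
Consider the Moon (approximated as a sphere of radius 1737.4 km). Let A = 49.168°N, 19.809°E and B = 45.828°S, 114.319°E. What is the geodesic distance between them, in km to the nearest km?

3801 km

In radians: φ₁ = 0.8581, φ₂ = -0.7998, Δλ = 94.510° = 1.6495 rad.
Haversine: a = sin²(Δφ/2) + cos φ₁ cos φ₂ sin²(Δλ/2) = 0.5435 + (0.6538)(0.6968)(0.5393) = 0.78926.
Central angle c = 2·arcsin(√a) = 2.18771 rad.
Distance = R·c = 1737.4 × 2.1877 ≈ 3801 km.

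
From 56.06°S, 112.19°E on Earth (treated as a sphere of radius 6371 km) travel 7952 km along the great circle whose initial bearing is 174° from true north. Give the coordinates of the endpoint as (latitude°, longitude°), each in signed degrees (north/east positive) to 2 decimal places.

-52.15°, -77.11°

Angular distance δ = d/R = 7952/6371 = 1.24816 rad; initial bearing θ = 3.0369 rad.
sin φ₂ = sin φ₁ cos δ + cos φ₁ sin δ cos θ = (-0.8296)(0.3171) + (0.5583)(0.9484)(-0.9945) = -0.7897, so φ₂ = -52.15°.
Δλ = atan2(sin θ sin δ cos φ₁, cos δ − sin φ₁ sin φ₂) = atan2(0.0553, -0.3381) = 170.701°.
λ₂ = 112.190° + 170.701° = 282.89° → -77.11° after wrapping to (−180°, 180°].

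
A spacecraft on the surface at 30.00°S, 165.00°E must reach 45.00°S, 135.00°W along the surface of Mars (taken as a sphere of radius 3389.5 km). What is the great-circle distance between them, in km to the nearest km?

In radians: φ₁ = -0.5236, φ₂ = -0.7854, Δλ = 60.000° = 1.0472 rad.
cos c = sin φ₁ sin φ₂ + cos φ₁ cos φ₂ cos Δλ = (-0.5000)(-0.7071) + (0.8660)(0.7071)(0.5000) = 0.65974,
so c = arccos(0.65974) = 0.85032 rad.
Distance = R·c = 3389.5 × 0.8503 ≈ 2882 km.

2882 km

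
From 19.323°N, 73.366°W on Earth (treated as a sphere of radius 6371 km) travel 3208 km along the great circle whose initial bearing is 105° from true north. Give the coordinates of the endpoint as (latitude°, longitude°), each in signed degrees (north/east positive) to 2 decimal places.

Angular distance δ = d/R = 3208/6371 = 0.50353 rad; initial bearing θ = 1.8326 rad.
sin φ₂ = sin φ₁ cos δ + cos φ₁ sin δ cos θ = (0.3309)(0.8759) + (0.9437)(0.4825)(-0.2588) = 0.1720, so φ₂ = 9.90°.
Δλ = atan2(sin θ sin δ cos φ₁, cos δ − sin φ₁ sin φ₂) = atan2(0.4398, 0.8190) = 28.238°.
λ₂ = -73.366° + 28.238° = -45.13°.

9.90°, -45.13°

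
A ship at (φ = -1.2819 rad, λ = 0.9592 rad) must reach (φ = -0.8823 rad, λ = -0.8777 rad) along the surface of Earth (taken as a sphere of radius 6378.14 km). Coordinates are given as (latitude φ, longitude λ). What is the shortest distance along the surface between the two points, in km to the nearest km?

5139 km

Let φ₁ = -1.2819 rad, φ₂ = -0.8823 rad, and Δλ = -1.8369 rad.
cos c = sin φ₁ sin φ₂ + cos φ₁ cos φ₂ cos Δλ = (-0.9586)(-0.7722) + (0.2849)(0.6354)(-0.2630) = 0.69260,
so c = arccos(0.69260) = 0.80571 rad.
Distance = R·c = 6378.14 × 0.8057 ≈ 5139 km.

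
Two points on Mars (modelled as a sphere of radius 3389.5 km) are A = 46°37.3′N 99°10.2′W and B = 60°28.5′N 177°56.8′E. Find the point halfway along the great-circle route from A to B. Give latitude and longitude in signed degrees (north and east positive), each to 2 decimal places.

Central angle δ = 0.8307 rad. Interpolating on the sphere with fraction f = 0.5:
P = [sin((1−f)δ)·A + sin(fδ)·B] / sin δ = 0.5465·A + 0.5465·B in Cartesian coordinates,
giving P = (-0.3289, -0.3609, 0.8727), i.e. latitude 60.77°, longitude -132.35°.

60.77°, -132.35°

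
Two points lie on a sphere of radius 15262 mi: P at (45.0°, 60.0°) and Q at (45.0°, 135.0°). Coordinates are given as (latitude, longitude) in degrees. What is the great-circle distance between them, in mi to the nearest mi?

With latitudes φ₁ = 45.000°, φ₂ = 45.000° and longitude difference Δλ = 75.000°:
Haversine: a = sin²(Δφ/2) + cos φ₁ cos φ₂ sin²(Δλ/2) = 0.0000 + (0.7071)(0.7071)(0.3706) = 0.18530.
Central angle c = 2·arcsin(√a) = 0.89000 rad.
Distance = R·c = 15262 × 0.8900 ≈ 13583 mi.

13583 mi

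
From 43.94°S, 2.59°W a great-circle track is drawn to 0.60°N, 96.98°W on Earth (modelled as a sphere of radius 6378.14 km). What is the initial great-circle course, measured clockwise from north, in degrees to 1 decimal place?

With φ₁ = -0.7669, φ₂ = 0.0105, Δλ = -1.6474 rad, the forward-azimuth formula gives
θ = atan2( sin Δλ cos φ₂ , cos φ₁ sin φ₂ − sin φ₁ cos φ₂ cos Δλ ) = atan2(-0.9970, -0.0456) = -92.62°.
Adding 360° brings this into [0°, 360°): 267.4°.

267.4°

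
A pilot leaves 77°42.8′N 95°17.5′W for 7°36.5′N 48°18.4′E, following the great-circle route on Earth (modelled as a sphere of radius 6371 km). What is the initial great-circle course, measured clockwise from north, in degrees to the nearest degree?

36°

Δλ = 143.598° = 2.5063 rad.
y = sin Δλ · cos φ₂ = (0.5934)(0.9912) = 0.5882
x = cos φ₁ sin φ₂ − sin φ₁ cos φ₂ cos Δλ = (0.2128)(0.1324) − (0.9771)(0.9912)(-0.8049) = 0.8077
θ = atan2(y, x) = 36.06°, so the bearing is 36°.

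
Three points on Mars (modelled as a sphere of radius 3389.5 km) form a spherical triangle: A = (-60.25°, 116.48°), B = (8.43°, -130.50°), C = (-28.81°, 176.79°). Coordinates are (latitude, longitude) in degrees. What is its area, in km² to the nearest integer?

4182435 km²

Side lengths (central angles): a = 1.0990, b = 0.8844, c = 1.8957 rad; semiperimeter s = 1.9396.
By l'Huilier's theorem, tan(E/4) = √[tan(s/2) tan((s−a)/2) tan((s−b)/2) tan((s−c)/2)], giving spherical excess E = 0.3640 rad.
Area = E·R² = 0.3640 × (3389.5)² ≈ 4182435 km².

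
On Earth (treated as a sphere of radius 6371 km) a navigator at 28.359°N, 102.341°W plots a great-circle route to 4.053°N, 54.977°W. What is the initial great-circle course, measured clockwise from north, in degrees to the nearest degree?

109°

With φ₁ = 0.4950, φ₂ = 0.0707, Δλ = 0.8267 rad, the forward-azimuth formula gives
θ = atan2( sin Δλ cos φ₂ , cos φ₁ sin φ₂ − sin φ₁ cos φ₂ cos Δλ ) = atan2(0.7338, -0.2587) = 109.42°.
So the initial bearing is 109°.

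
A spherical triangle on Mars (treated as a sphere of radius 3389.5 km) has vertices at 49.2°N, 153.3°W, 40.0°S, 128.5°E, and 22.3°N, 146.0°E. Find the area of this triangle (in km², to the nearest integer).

5038492 km²

Side lengths (central angles): a = 1.1240, b = 0.9483, c = 1.9652 rad; semiperimeter s = 2.0187.
By l'Huilier's theorem, tan(E/4) = √[tan(s/2) tan((s−a)/2) tan((s−b)/2) tan((s−c)/2)], giving spherical excess E = 0.4386 rad.
Area = E·R² = 0.4386 × (3389.5)² ≈ 5038492 km².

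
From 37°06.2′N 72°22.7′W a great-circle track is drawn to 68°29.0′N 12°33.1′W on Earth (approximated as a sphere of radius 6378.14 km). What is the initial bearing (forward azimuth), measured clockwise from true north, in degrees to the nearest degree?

27°

Δλ = 59.827° = 1.0442 rad.
y = sin Δλ · cos φ₂ = (0.8645)(0.3668) = 0.3171
x = cos φ₁ sin φ₂ − sin φ₁ cos φ₂ cos Δλ = (0.7975)(0.9303) − (0.6033)(0.3668)(0.5026) = 0.6308
θ = atan2(y, x) = 26.69°, so the bearing is 27°.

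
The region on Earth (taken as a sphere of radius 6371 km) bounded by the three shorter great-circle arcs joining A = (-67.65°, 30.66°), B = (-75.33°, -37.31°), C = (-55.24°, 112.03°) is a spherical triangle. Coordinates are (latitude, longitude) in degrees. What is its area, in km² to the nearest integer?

Side lengths (central angles): a = 0.8358, b = 0.6561, c = 0.3741 rad; semiperimeter s = 0.9330.
By l'Huilier's theorem, tan(E/4) = √[tan(s/2) tan((s−a)/2) tan((s−b)/2) tan((s−c)/2)], giving spherical excess E = 0.1251 rad.
Area = E·R² = 0.1251 × (6371)² ≈ 5078833 km².

5078833 km²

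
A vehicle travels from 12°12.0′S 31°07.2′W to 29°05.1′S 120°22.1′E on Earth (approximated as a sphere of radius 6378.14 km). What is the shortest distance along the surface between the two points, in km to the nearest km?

14514 km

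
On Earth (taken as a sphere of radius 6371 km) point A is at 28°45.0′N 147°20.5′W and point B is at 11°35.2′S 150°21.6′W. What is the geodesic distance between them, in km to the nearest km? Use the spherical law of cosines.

With latitudes φ₁ = 28.750°, φ₂ = -11.587° and longitude difference Δλ = -3.018°:
cos c = sin φ₁ sin φ₂ + cos φ₁ cos φ₂ cos Δλ = (0.4810)(-0.2008) + (0.8767)(0.9796)(0.9986) = 0.76106,
so c = arccos(0.76106) = 0.70585 rad.
Distance = R·c = 6371 × 0.7058 ≈ 4497 km.

4497 km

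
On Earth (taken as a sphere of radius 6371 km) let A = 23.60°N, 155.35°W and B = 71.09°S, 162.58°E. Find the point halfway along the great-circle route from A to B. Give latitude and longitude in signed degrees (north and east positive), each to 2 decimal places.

-24.87°, -165.98°

The central angle between A and B is δ = 1.7298 rad.
With f = 0.5, the slerp weights are sin((1−f)δ)/sin δ = 0.7707 and sin(fδ)/sin δ = 0.7707.
Weighted sum of the unit vectors: (0.7707)·(-0.8329,-0.3822,0.4003) + (0.7707)·(-0.3092,0.0970,-0.9460) = (-0.8802, -0.2198, -0.4206).
Converting back: φ = atan2(z, √(x²+y²)) = -24.87°, λ = atan2(y, x) = -165.98°.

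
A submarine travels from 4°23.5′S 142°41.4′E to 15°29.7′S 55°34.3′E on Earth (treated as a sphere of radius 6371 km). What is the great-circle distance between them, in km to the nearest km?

9569 km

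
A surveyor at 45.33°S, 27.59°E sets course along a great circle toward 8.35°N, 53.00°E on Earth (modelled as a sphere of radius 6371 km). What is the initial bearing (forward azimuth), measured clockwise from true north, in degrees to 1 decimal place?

29.9°

With φ₁ = -0.7912, φ₂ = 0.1457, Δλ = 0.4435 rad, the forward-azimuth formula gives
θ = atan2( sin Δλ cos φ₂ , cos φ₁ sin φ₂ − sin φ₁ cos φ₂ cos Δλ ) = atan2(0.4245, 0.7377) = 29.92°.
So the initial bearing is 29.9°.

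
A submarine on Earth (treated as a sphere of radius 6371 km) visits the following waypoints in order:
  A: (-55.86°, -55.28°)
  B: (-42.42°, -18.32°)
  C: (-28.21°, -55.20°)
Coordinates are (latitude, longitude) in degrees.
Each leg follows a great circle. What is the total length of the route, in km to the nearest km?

Leg A→B: central angle 0.4748 rad, distance 3025.3 km.
Leg B→C: central angle 0.5749 rad, distance 3662.9 km.
Total: 3025.3 + 3662.9 ≈ 6688 km.

6688 km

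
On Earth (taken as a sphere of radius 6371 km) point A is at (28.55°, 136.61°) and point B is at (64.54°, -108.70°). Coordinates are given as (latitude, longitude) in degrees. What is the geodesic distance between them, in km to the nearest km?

In radians: φ₁ = 0.4983, φ₂ = 1.1264, Δλ = 114.690° = 2.0017 rad.
cos c = sin φ₁ sin φ₂ + cos φ₁ cos φ₂ cos Δλ = (0.4779)(0.9029) + (0.8784)(0.4299)(-0.4177) = 0.27378,
so c = arccos(0.27378) = 1.29347 rad.
Distance = R·c = 6371 × 1.2935 ≈ 8241 km.

8241 km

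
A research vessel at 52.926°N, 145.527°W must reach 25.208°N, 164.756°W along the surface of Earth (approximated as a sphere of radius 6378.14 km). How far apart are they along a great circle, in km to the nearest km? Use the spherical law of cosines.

With latitudes φ₁ = 52.926°, φ₂ = 25.208° and longitude difference Δλ = -19.229°:
cos c = sin φ₁ sin φ₂ + cos φ₁ cos φ₂ cos Δλ = (0.7979)(0.4259) + (0.6028)(0.9048)(0.9442) = 0.85482,
so c = arccos(0.85482) = 0.54560 rad.
Distance = R·c = 6378.14 × 0.5456 ≈ 3480 km.

3480 km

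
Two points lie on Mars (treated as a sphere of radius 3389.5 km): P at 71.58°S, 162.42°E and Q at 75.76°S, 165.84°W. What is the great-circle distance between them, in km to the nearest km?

With latitudes φ₁ = -71.580°, φ₂ = -75.760° and longitude difference Δλ = 31.740°:
Haversine: a = sin²(Δφ/2) + cos φ₁ cos φ₂ sin²(Δλ/2) = 0.0013 + (0.3160)(0.2460)(0.0748) = 0.00714.
Central angle c = 2·arcsin(√a) = 0.16923 rad.
Distance = R·c = 3389.5 × 0.1692 ≈ 574 km.

574 km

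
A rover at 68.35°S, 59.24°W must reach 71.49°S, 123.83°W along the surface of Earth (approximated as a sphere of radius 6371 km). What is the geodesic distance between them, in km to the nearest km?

2370 km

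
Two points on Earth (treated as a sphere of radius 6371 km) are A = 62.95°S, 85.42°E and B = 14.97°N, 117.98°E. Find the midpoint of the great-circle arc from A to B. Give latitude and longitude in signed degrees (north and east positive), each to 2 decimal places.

-24.75°, 107.70°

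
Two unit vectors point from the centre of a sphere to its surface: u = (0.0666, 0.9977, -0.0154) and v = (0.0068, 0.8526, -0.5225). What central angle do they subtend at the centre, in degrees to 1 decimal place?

u·v = 0.8591; |u| = 1.0000, |v| = 1.0000.
cos θ = (u·v)/(|u||v|) = 0.8591, so θ = 30.8°.

30.8°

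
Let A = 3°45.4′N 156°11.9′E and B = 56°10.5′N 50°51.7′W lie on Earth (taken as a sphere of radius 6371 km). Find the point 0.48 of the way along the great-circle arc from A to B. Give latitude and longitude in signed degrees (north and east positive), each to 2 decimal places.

55.90°, -179.23°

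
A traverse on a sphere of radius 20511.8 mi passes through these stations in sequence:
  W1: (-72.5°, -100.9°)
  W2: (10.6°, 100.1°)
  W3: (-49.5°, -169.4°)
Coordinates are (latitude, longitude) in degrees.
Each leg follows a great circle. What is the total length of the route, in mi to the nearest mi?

Leg W1→W2: central angle 2.0391 rad, distance 41825.8 mi.
Leg W2→W3: central angle 1.7168 rad, distance 35213.9 mi.
Total: 41825.8 + 35213.9 ≈ 77040 mi.

77040 mi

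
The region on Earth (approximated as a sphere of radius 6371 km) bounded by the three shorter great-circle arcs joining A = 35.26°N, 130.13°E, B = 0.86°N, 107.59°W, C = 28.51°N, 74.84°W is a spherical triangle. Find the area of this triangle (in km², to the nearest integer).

Side lengths (central angles): a = 0.7286, b = 1.9551, c = 2.0124 rad; semiperimeter s = 2.3480.
By l'Huilier's theorem, tan(E/4) = √[tan(s/2) tan((s−a)/2) tan((s−b)/2) tan((s−c)/2)], giving spherical excess E = 1.1315 rad.
Area = E·R² = 1.1315 × (6371)² ≈ 45926157 km².

45926157 km²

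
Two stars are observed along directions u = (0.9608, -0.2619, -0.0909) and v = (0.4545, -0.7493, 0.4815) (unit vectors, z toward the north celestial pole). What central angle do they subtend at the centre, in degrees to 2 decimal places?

53.90°

u·v = 0.5892; |u| = 1.0000, |v| = 0.9999.
cos θ = (u·v)/(|u||v|) = 0.5892, so θ = 53.90°.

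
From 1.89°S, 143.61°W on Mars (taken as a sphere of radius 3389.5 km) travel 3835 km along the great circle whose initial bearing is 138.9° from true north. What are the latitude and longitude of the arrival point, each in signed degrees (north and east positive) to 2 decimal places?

-44.08°, -87.70°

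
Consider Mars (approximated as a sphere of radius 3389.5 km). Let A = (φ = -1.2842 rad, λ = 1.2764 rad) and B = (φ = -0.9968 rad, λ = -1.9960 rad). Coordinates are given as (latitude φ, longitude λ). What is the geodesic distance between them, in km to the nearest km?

Let φ₁ = -1.2842 rad, φ₂ = -0.9968 rad, and Δλ = 3.0108 rad.
cos c = sin φ₁ sin φ₂ + cos φ₁ cos φ₂ cos Δλ = (-0.9592)(-0.8397) + (0.2827)(0.5430)(-0.9915) = 0.65330,
so c = arccos(0.65330) = 0.85886 rad.
Distance = R·c = 3389.5 × 0.8589 ≈ 2911 km.

2911 km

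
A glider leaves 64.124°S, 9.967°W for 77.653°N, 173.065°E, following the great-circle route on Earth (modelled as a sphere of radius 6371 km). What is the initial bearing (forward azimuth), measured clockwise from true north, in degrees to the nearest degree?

With φ₁ = -1.1192, φ₂ = 1.3553, Δλ = -3.0887 rad, the forward-azimuth formula gives
θ = atan2( sin Δλ cos φ₂ , cos φ₁ sin φ₂ − sin φ₁ cos φ₂ cos Δλ ) = atan2(-0.0113, 0.2342) = -2.76°.
Adding 360° brings this into [0°, 360°): 357°.

357°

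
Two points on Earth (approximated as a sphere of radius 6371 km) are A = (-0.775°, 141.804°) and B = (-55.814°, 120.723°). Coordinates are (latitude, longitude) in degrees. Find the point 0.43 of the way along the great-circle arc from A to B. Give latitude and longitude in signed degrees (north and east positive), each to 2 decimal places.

-24.78°, 135.46°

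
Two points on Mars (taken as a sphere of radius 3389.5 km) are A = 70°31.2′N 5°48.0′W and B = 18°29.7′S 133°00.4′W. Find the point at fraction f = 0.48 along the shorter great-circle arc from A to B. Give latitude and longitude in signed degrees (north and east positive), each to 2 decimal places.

40.50°, -112.27°

Central angle δ = 2.0832 rad. Interpolating on the sphere with fraction f = 0.48:
P = [sin((1−f)δ)·A + sin(fδ)·B] / sin δ = 1.0137·A + 0.9655·B in Cartesian coordinates,
giving P = (-0.2882, -0.7037, 0.6494), i.e. latitude 40.50°, longitude -112.27°.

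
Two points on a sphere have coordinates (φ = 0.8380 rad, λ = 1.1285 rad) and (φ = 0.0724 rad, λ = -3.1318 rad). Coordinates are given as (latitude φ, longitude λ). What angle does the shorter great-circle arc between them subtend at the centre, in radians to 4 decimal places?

1.8108 rad

With latitudes φ₁ = 48.014°, φ₂ = 4.148° and longitude difference Δλ = 115.903°:
Haversine: a = sin²(Δφ/2) + cos φ₁ cos φ₂ sin²(Δλ/2) = 0.1395 + (0.6690)(0.9974)(0.7184) = 0.61885.
Central angle c = 2·arcsin(√a) = 1.81079 rad.
So the angular separation is 1.8108 rad.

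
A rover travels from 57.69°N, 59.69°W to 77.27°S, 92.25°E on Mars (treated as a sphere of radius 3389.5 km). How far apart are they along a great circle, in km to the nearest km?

In radians: φ₁ = 1.0069, φ₂ = -1.3486, Δλ = 151.940° = 2.6519 rad.
Haversine: a = sin²(Δφ/2) + cos φ₁ cos φ₂ sin²(Δλ/2) = 0.8533 + (0.5345)(0.2204)(0.9412) = 0.96417.
Central angle c = 2·arcsin(√a) = 2.76069 rad.
Distance = R·c = 3389.5 × 2.7607 ≈ 9357 km.

9357 km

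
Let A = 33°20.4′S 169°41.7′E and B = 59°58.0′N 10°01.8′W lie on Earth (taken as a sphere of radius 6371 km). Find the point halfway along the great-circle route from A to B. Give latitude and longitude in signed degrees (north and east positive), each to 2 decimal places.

43.35°, 169.28°

Central angle δ = 2.6769 rad. Interpolating on the sphere with fraction f = 0.5:
P = [sin((1−f)δ)·A + sin(fδ)·B] / sin δ = 2.1713·A + 2.1713·B in Cartesian coordinates,
giving P = (-0.7145, 0.1352, 0.6864), i.e. latitude 43.35°, longitude 169.28°.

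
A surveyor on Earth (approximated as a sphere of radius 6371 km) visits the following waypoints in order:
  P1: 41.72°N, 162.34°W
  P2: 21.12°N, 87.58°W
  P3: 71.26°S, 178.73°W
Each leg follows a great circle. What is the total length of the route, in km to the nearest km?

19493 km

Leg P1→P2: central angle 1.1342 rad, distance 7226.3 km.
Leg P2→P3: central angle 1.9254 rad, distance 12266.8 km.
Total: 7226.3 + 12266.8 ≈ 19493 km.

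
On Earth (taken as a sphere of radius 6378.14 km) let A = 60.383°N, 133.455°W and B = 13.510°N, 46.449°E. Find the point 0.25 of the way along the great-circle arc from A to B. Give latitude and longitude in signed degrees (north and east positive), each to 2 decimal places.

86.91°, -132.65°

The central angle between A and B is δ = 1.8519 rad.
With f = 0.25, the slerp weights are sin((1−f)δ)/sin δ = 1.0237 and sin(fδ)/sin δ = 0.4649.
Weighted sum of the unit vectors: (1.0237)·(-0.3399,-0.3587,0.8693) + (0.4649)·(0.6699,0.7047,0.2336) = (-0.0365, -0.0397, 0.9985).
Converting back: φ = atan2(z, √(x²+y²)) = 86.91°, λ = atan2(y, x) = -132.65°.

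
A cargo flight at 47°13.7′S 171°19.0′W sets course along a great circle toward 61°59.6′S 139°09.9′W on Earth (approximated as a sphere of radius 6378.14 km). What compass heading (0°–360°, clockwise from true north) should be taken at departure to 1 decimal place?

Δλ = 32.152° = 0.5612 rad.
y = sin Δλ · cos φ₂ = (0.5322)(0.4696) = 0.2499
x = cos φ₁ sin φ₂ − sin φ₁ cos φ₂ cos Δλ = (0.6791)(-0.8829) − (-0.7341)(0.4696)(0.8466) = -0.3077
θ = atan2(y, x) = 140.92°, so the bearing is 140.9°.

140.9°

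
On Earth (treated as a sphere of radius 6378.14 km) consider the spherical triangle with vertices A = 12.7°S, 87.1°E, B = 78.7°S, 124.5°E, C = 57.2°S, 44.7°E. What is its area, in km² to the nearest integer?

12291598 km²

Side lengths (central angles): a = 0.5678, b = 0.9581, c = 1.1945 rad; semiperimeter s = 1.3603.
By l'Huilier's theorem, tan(E/4) = √[tan(s/2) tan((s−a)/2) tan((s−b)/2) tan((s−c)/2)], giving spherical excess E = 0.3021 rad.
Area = E·R² = 0.3021 × (6378.14)² ≈ 12291598 km².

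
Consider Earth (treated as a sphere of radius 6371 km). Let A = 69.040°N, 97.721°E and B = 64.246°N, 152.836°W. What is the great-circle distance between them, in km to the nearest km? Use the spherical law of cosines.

4212 km

Let φ₁ = 1.2050 rad, φ₂ = 1.1213 rad, and Δλ = 1.9101 rad.
cos c = sin φ₁ sin φ₂ + cos φ₁ cos φ₂ cos Δλ = (0.9338)(0.9007) + (0.3577)(0.4345)(-0.3329) = 0.78933,
so c = arccos(0.78933) = 0.66107 rad.
Distance = R·c = 6371 × 0.6611 ≈ 4212 km.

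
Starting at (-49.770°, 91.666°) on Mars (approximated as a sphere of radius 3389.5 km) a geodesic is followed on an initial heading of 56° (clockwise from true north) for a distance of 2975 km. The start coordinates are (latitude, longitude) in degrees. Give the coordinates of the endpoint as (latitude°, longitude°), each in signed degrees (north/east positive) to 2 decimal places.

Angular distance δ = d/R = 2975/3389.5 = 0.87771 rad; initial bearing θ = 0.9774 rad.
sin φ₂ = sin φ₁ cos δ + cos φ₁ sin δ cos θ = (-0.7635)(0.6389) + (0.6459)(0.7693)(0.5592) = -0.2100, so φ₂ = -12.12°.
Δλ = atan2(sin θ sin δ cos φ₁, cos δ − sin φ₁ sin φ₂) = atan2(0.4119, 0.4786) = 40.715°.
λ₂ = 91.666° + 40.715° = 132.38°.

-12.12°, 132.38°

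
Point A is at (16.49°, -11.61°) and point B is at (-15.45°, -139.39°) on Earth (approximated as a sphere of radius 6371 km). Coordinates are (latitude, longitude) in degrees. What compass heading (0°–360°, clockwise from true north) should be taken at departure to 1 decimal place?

With φ₁ = 0.2878, φ₂ = -0.2697, Δλ = -2.2302 rad, the forward-azimuth formula gives
θ = atan2( sin Δλ cos φ₂ , cos φ₁ sin φ₂ − sin φ₁ cos φ₂ cos Δλ ) = atan2(-0.7618, -0.0878) = -96.58°.
Adding 360° brings this into [0°, 360°): 263.4°.

263.4°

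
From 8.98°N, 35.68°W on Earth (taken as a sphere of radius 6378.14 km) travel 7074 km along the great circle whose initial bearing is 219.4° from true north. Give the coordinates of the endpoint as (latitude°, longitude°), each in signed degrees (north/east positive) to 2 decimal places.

Angular distance δ = d/R = 7074/6378.14 = 1.10910 rad; initial bearing θ = 3.8293 rad.
sin φ₂ = sin φ₁ cos δ + cos φ₁ sin δ cos θ = (0.1561)(0.4455) + (0.9877)(0.8953)(-0.7727) = -0.6138, so φ₂ = -37.87°.
Δλ = atan2(sin θ sin δ cos φ₁, cos δ − sin φ₁ sin φ₂) = atan2(-0.5613, 0.5413) = -46.041°.
λ₂ = -35.680° − 46.041° = -81.72°.

-37.87°, -81.72°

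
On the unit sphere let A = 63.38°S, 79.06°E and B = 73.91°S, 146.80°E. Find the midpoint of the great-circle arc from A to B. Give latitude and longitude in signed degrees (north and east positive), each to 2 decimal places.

-71.81°, 103.94°

The central angle between A and B is δ = 0.4370 rad.
With f = 0.5, the slerp weights are sin((1−f)δ)/sin δ = 0.5122 and sin(fδ)/sin δ = 0.5122.
Weighted sum of the unit vectors: (0.5122)·(0.0850,0.4399,-0.8940) + (0.5122)·(-0.2319,0.1518,-0.9608) = (-0.0752, 0.3030, -0.9500).
Converting back: φ = atan2(z, √(x²+y²)) = -71.81°, λ = atan2(y, x) = 103.94°.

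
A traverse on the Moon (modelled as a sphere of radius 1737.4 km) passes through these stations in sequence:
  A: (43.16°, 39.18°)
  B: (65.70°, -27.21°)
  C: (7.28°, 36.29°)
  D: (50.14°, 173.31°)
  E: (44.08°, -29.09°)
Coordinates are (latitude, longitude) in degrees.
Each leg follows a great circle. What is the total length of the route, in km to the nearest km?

Leg A→B: central angle 0.7323 rad, distance 1272.2 km.
Leg B→C: central angle 1.2686 rad, distance 2204.0 km.
Leg C→D: central angle 1.9475 rad, distance 3383.5 km.
Leg D→E: central angle 1.4623 rad, distance 2540.5 km.
Total: 1272.2 + 2204.0 + 3383.5 + 2540.5 ≈ 9400 km.

9400 km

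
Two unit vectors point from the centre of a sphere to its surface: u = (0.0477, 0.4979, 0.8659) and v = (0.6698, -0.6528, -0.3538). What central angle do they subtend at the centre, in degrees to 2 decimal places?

u·v = -0.5994; |u| = 1.0000, |v| = 1.0000.
cos θ = (u·v)/(|u||v|) = -0.5995, so θ = 126.83°.

126.83°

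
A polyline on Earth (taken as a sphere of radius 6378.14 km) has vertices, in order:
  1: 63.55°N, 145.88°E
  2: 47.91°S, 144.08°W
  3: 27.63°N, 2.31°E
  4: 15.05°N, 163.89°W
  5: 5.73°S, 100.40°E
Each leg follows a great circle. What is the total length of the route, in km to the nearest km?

Leg 1→2: central angle 2.1682 rad, distance 13829.1 km.
Leg 2→3: central angle 2.5657 rad, distance 16364.7 km.
Leg 3→4: central angle 2.3609 rad, distance 15058.4 km.
Leg 4→5: central angle 1.6926 rad, distance 10795.8 km.
Total: 13829.1 + 16364.7 + 15058.4 + 10795.8 ≈ 56048 km.

56048 km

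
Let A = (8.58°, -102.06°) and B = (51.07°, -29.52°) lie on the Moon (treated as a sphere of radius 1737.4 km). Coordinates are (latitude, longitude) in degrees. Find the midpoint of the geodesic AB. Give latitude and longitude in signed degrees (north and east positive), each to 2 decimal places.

The central angle between A and B is δ = 1.2635 rad.
With f = 0.5, the slerp weights are sin((1−f)δ)/sin δ = 0.6196 and sin(fδ)/sin δ = 0.6196.
Weighted sum of the unit vectors: (0.6196)·(-0.2066,-0.9670,0.1492) + (0.6196)·(0.5468,-0.3096,0.7779) = (0.2108, -0.7910, 0.5744).
Converting back: φ = atan2(z, √(x²+y²)) = 35.06°, λ = atan2(y, x) = -75.08°.

35.06°, -75.08°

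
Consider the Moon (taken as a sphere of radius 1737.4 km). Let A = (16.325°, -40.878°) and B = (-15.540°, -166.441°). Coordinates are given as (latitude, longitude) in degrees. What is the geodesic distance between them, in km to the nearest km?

3876 km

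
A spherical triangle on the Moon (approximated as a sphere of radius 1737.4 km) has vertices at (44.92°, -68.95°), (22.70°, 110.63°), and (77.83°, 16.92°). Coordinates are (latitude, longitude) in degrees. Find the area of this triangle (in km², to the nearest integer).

Side lengths (central angles): a = 1.1975, b = 0.7940, c = 1.9614 rad; semiperimeter s = 1.9765.
By l'Huilier's theorem, tan(E/4) = √[tan(s/2) tan((s−a)/2) tan((s−b)/2) tan((s−c)/2)], giving spherical excess E = 0.2244 rad.
Area = E·R² = 0.2244 × (1737.4)² ≈ 677261 km².

677261 km²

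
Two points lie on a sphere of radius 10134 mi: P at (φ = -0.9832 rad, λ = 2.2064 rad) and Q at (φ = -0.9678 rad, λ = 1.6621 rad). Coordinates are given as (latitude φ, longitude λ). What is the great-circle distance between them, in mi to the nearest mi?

3070 mi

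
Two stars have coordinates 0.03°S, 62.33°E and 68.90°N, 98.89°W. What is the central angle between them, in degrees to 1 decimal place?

With latitudes φ₁ = -0.030°, φ₂ = 68.900° and longitude difference Δλ = -161.220°:
Haversine: a = sin²(Δφ/2) + cos φ₁ cos φ₂ sin²(Δλ/2) = 0.3202 + (1.0000)(0.3600)(0.9734) = 0.67066.
Central angle c = 2·arcsin(√a) = 1.91912 rad.
So the angular separation is 110.0°.

110.0°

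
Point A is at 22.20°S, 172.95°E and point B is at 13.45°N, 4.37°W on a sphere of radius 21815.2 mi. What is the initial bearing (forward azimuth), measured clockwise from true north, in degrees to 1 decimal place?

196.7°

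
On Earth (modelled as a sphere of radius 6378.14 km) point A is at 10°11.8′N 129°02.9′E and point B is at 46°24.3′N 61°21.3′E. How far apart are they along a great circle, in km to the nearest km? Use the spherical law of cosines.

7492 km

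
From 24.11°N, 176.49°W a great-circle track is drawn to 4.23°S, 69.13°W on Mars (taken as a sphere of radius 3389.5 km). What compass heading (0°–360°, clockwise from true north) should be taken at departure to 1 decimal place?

86.7°

With φ₁ = 0.4208, φ₂ = -0.0738, Δλ = 1.8738 rad, the forward-azimuth formula gives
θ = atan2( sin Δλ cos φ₂ , cos φ₁ sin φ₂ − sin φ₁ cos φ₂ cos Δλ ) = atan2(0.9518, 0.0542) = 86.74°.
So the initial bearing is 86.7°.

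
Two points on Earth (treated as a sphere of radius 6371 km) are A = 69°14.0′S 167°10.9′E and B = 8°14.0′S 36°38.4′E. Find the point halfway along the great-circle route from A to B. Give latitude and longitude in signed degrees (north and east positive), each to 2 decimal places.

Central angle δ = 1.6651 rad. Interpolating on the sphere with fraction f = 0.5:
P = [sin((1−f)δ)·A + sin(fδ)·B] / sin δ = 0.7430·A + 0.7430·B in Cartesian coordinates,
giving P = (0.3331, 0.4973, -0.8011), i.e. latitude -53.23°, longitude 56.18°.

-53.23°, 56.18°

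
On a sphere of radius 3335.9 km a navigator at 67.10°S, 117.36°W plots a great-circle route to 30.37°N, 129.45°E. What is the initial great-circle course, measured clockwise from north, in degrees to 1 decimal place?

261.7°

Δλ = -113.190° = -1.9755 rad.
y = sin Δλ · cos φ₂ = (-0.9192)(0.8628) = -0.7931
x = cos φ₁ sin φ₂ − sin φ₁ cos φ₂ cos Δλ = (0.3891)(0.5056) − (-0.9212)(0.8628)(-0.3938) = -0.1162
θ = atan2(y, x) = -98.34°; adding 360° gives 261.7°.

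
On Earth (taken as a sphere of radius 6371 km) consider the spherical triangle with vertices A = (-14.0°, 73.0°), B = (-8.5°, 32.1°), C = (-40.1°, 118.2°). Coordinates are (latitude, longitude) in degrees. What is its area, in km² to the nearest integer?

9372342 km²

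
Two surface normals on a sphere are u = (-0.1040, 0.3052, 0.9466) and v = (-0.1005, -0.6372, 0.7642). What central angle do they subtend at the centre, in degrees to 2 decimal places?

u·v = 0.5394; |u| = 1.0000, |v| = 1.0001.
cos θ = (u·v)/(|u||v|) = 0.5393, so θ = 57.36°.

57.36°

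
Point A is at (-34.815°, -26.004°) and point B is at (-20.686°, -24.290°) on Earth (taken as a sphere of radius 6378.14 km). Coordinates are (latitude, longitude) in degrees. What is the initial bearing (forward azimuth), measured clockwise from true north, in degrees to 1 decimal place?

6.5°

With φ₁ = -0.6076, φ₂ = -0.3610, Δλ = 0.0299 rad, the forward-azimuth formula gives
θ = atan2( sin Δλ cos φ₂ , cos φ₁ sin φ₂ − sin φ₁ cos φ₂ cos Δλ ) = atan2(0.0280, 0.2439) = 6.55°.
So the initial bearing is 6.5°.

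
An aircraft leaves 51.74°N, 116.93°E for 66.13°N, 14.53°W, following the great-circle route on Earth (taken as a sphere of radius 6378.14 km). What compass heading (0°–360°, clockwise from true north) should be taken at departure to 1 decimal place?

Δλ = -131.460° = -2.2944 rad.
y = sin Δλ · cos φ₂ = (-0.7494)(0.4047) = -0.3033
x = cos φ₁ sin φ₂ − sin φ₁ cos φ₂ cos Δλ = (0.6192)(0.9145) − (0.7852)(0.4047)(-0.6621) = 0.7766
θ = atan2(y, x) = -21.33°; adding 360° gives 338.7°.

338.7°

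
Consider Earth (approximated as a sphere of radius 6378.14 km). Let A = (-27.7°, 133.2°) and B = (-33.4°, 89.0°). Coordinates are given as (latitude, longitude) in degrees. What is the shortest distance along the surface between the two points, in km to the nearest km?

Let φ₁ = -0.4835 rad, φ₂ = -0.5829 rad, and Δλ = -0.7714 rad.
cos c = sin φ₁ sin φ₂ + cos φ₁ cos φ₂ cos Δλ = (-0.4648)(-0.5505) + (0.8854)(0.8348)(0.7169) = 0.78580,
so c = arccos(0.78580) = 0.66680 rad.
Distance = R·c = 6378.14 × 0.6668 ≈ 4253 km.

4253 km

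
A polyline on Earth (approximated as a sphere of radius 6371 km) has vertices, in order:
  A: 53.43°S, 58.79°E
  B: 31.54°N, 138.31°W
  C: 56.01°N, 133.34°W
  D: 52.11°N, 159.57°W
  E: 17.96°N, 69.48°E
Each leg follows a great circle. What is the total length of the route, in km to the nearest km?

Leg A→B: central angle 2.7032 rad, distance 17222.4 km.
Leg B→C: central angle 0.4314 rad, distance 2748.4 km.
Leg C→D: central angle 0.2754 rad, distance 1754.3 km.
Leg D→E: central angle 1.7108 rad, distance 10899.5 km.
Total: 17222.4 + 2748.4 + 1754.3 + 10899.5 ≈ 32625 km.

32625 km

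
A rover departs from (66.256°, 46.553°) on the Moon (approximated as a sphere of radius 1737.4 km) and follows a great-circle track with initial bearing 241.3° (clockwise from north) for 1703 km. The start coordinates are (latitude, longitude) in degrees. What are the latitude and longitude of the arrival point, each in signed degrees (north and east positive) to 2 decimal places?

Angular distance δ = d/R = 1703/1737.4 = 0.98020 rad; initial bearing θ = 4.2115 rad.
sin φ₂ = sin φ₁ cos δ + cos φ₁ sin δ cos θ = (0.9154)(0.5569) + (0.4027)(0.8306)(-0.4802) = 0.3491, so φ₂ = 20.43°.
Δλ = atan2(sin θ sin δ cos φ₁, cos δ − sin φ₁ sin φ₂) = atan2(-0.2934, 0.2373) = -51.031°.
λ₂ = 46.553° − 51.031° = -4.48°.

20.43°, -4.48°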